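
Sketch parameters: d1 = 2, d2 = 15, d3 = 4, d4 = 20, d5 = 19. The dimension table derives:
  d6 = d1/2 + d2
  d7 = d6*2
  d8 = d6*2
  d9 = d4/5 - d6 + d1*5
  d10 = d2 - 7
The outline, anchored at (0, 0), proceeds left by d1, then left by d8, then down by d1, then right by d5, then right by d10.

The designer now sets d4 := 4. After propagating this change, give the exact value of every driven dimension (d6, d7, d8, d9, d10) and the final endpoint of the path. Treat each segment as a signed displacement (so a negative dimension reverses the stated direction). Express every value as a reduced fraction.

Apply edit: d4 := 4
  d6 = d1/2 + d2 = 16
  d7 = d6*2 = 32
  d8 = d6*2 = 32
  d9 = d4/5 - d6 + d1*5 = -26/5
  d10 = d2 - 7 = 8
Walk from origin (0, 0):
  seg 1: left by d1 = 2 → (-2, 0)
  seg 2: left by d8 = 32 → (-34, 0)
  seg 3: down by d1 = 2 → (-34, -2)
  seg 4: right by d5 = 19 → (-15, -2)
  seg 5: right by d10 = 8 → (-7, -2)

d6 = 16
d7 = 32
d8 = 32
d9 = -26/5
d10 = 8
endpoint = (-7, -2)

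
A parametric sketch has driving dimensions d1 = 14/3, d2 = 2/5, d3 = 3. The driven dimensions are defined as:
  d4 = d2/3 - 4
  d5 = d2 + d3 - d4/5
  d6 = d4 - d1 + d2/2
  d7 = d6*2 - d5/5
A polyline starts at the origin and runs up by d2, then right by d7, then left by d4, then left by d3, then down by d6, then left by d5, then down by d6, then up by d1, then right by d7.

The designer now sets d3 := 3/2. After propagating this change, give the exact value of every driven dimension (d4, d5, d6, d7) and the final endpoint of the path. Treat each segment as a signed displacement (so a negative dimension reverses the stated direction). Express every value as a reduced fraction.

d4 = -58/15
d5 = 401/150
d6 = -25/3
d7 = -12901/750
endpoint = (-13016/375, 326/15)

Apply edit: d3 := 3/2
  d4 = d2/3 - 4 = -58/15
  d5 = d2 + d3 - d4/5 = 401/150
  d6 = d4 - d1 + d2/2 = -25/3
  d7 = d6*2 - d5/5 = -12901/750
Walk from origin (0, 0):
  seg 1: up by d2 = 2/5 → (0, 2/5)
  seg 2: right by d7 = -12901/750 → (-12901/750, 2/5)
  seg 3: left by d4 = -58/15 → (-10001/750, 2/5)
  seg 4: left by d3 = 3/2 → (-5563/375, 2/5)
  seg 5: down by d6 = -25/3 → (-5563/375, 131/15)
  seg 6: left by d5 = 401/150 → (-4377/250, 131/15)
  seg 7: down by d6 = -25/3 → (-4377/250, 256/15)
  seg 8: up by d1 = 14/3 → (-4377/250, 326/15)
  seg 9: right by d7 = -12901/750 → (-13016/375, 326/15)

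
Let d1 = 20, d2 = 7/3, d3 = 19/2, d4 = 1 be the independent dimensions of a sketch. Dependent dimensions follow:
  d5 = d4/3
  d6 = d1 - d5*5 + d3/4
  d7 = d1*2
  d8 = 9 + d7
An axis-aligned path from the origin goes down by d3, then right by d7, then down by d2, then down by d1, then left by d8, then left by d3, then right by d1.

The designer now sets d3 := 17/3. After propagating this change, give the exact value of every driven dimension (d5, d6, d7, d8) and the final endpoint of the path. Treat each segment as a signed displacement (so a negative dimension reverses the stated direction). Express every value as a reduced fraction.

Apply edit: d3 := 17/3
  d5 = d4/3 = 1/3
  d6 = d1 - d5*5 + d3/4 = 79/4
  d7 = d1*2 = 40
  d8 = 9 + d7 = 49
Walk from origin (0, 0):
  seg 1: down by d3 = 17/3 → (0, -17/3)
  seg 2: right by d7 = 40 → (40, -17/3)
  seg 3: down by d2 = 7/3 → (40, -8)
  seg 4: down by d1 = 20 → (40, -28)
  seg 5: left by d8 = 49 → (-9, -28)
  seg 6: left by d3 = 17/3 → (-44/3, -28)
  seg 7: right by d1 = 20 → (16/3, -28)

d5 = 1/3
d6 = 79/4
d7 = 40
d8 = 49
endpoint = (16/3, -28)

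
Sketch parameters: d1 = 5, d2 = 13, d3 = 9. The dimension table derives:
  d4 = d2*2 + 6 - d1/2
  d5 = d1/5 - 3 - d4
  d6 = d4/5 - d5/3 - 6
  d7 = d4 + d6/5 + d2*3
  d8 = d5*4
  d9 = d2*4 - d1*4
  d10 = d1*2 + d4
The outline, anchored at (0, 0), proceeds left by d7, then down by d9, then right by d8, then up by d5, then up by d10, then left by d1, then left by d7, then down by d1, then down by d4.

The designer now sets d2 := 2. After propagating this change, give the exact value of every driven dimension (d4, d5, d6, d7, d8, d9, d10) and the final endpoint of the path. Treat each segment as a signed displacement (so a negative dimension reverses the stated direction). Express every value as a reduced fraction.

Apply edit: d2 := 2
  d4 = d2*2 + 6 - d1/2 = 15/2
  d5 = d1/5 - 3 - d4 = -19/2
  d6 = d4/5 - d5/3 - 6 = -4/3
  d7 = d4 + d6/5 + d2*3 = 397/30
  d8 = d5*4 = -38
  d9 = d2*4 - d1*4 = -12
  d10 = d1*2 + d4 = 35/2
Walk from origin (0, 0):
  seg 1: left by d7 = 397/30 → (-397/30, 0)
  seg 2: down by d9 = -12 → (-397/30, 12)
  seg 3: right by d8 = -38 → (-1537/30, 12)
  seg 4: up by d5 = -19/2 → (-1537/30, 5/2)
  seg 5: up by d10 = 35/2 → (-1537/30, 20)
  seg 6: left by d1 = 5 → (-1687/30, 20)
  seg 7: left by d7 = 397/30 → (-1042/15, 20)
  seg 8: down by d1 = 5 → (-1042/15, 15)
  seg 9: down by d4 = 15/2 → (-1042/15, 15/2)

d4 = 15/2
d5 = -19/2
d6 = -4/3
d7 = 397/30
d8 = -38
d9 = -12
d10 = 35/2
endpoint = (-1042/15, 15/2)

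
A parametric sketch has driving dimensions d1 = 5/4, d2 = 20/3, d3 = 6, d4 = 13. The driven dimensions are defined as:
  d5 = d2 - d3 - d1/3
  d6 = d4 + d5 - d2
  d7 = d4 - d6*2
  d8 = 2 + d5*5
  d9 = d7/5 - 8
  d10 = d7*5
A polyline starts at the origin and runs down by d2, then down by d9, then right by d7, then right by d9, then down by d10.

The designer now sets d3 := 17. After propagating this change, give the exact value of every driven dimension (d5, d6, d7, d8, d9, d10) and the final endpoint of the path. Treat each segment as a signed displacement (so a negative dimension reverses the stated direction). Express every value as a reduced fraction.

Apply edit: d3 := 17
  d5 = d2 - d3 - d1/3 = -43/4
  d6 = d4 + d5 - d2 = -53/12
  d7 = d4 - d6*2 = 131/6
  d8 = 2 + d5*5 = -207/4
  d9 = d7/5 - 8 = -109/30
  d10 = d7*5 = 655/6
Walk from origin (0, 0):
  seg 1: down by d2 = 20/3 → (0, -20/3)
  seg 2: down by d9 = -109/30 → (0, -91/30)
  seg 3: right by d7 = 131/6 → (131/6, -91/30)
  seg 4: right by d9 = -109/30 → (91/5, -91/30)
  seg 5: down by d10 = 655/6 → (91/5, -561/5)

d5 = -43/4
d6 = -53/12
d7 = 131/6
d8 = -207/4
d9 = -109/30
d10 = 655/6
endpoint = (91/5, -561/5)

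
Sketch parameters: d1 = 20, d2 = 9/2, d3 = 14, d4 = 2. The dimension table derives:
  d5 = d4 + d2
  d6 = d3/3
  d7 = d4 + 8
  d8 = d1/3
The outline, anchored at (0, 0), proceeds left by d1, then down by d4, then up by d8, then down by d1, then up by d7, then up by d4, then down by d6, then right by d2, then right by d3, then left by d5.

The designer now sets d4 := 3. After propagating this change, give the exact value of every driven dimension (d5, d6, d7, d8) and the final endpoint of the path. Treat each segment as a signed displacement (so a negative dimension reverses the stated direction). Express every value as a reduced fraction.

Apply edit: d4 := 3
  d5 = d4 + d2 = 15/2
  d6 = d3/3 = 14/3
  d7 = d4 + 8 = 11
  d8 = d1/3 = 20/3
Walk from origin (0, 0):
  seg 1: left by d1 = 20 → (-20, 0)
  seg 2: down by d4 = 3 → (-20, -3)
  seg 3: up by d8 = 20/3 → (-20, 11/3)
  seg 4: down by d1 = 20 → (-20, -49/3)
  seg 5: up by d7 = 11 → (-20, -16/3)
  seg 6: up by d4 = 3 → (-20, -7/3)
  seg 7: down by d6 = 14/3 → (-20, -7)
  seg 8: right by d2 = 9/2 → (-31/2, -7)
  seg 9: right by d3 = 14 → (-3/2, -7)
  seg 10: left by d5 = 15/2 → (-9, -7)

d5 = 15/2
d6 = 14/3
d7 = 11
d8 = 20/3
endpoint = (-9, -7)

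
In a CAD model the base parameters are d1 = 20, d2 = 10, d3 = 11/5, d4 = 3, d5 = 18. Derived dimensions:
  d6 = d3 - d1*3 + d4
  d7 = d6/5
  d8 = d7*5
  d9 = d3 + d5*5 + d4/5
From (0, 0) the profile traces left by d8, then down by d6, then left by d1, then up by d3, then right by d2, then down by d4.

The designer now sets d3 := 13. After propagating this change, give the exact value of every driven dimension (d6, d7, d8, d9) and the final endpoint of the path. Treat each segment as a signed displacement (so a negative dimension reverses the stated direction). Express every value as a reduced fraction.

d6 = -44
d7 = -44/5
d8 = -44
d9 = 518/5
endpoint = (34, 54)

Apply edit: d3 := 13
  d6 = d3 - d1*3 + d4 = -44
  d7 = d6/5 = -44/5
  d8 = d7*5 = -44
  d9 = d3 + d5*5 + d4/5 = 518/5
Walk from origin (0, 0):
  seg 1: left by d8 = -44 → (44, 0)
  seg 2: down by d6 = -44 → (44, 44)
  seg 3: left by d1 = 20 → (24, 44)
  seg 4: up by d3 = 13 → (24, 57)
  seg 5: right by d2 = 10 → (34, 57)
  seg 6: down by d4 = 3 → (34, 54)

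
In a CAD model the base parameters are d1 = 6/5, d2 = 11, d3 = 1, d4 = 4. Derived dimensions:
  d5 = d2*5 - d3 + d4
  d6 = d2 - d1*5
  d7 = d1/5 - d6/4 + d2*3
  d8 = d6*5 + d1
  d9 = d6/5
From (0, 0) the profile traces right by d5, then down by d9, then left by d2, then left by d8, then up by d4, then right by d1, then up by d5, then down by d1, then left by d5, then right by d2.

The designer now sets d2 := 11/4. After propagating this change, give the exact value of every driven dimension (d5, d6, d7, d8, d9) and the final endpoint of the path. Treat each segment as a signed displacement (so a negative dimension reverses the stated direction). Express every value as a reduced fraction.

d5 = 67/4
d6 = -13/4
d7 = 3721/400
d8 = -301/20
d9 = -13/20
endpoint = (65/4, 101/5)

Apply edit: d2 := 11/4
  d5 = d2*5 - d3 + d4 = 67/4
  d6 = d2 - d1*5 = -13/4
  d7 = d1/5 - d6/4 + d2*3 = 3721/400
  d8 = d6*5 + d1 = -301/20
  d9 = d6/5 = -13/20
Walk from origin (0, 0):
  seg 1: right by d5 = 67/4 → (67/4, 0)
  seg 2: down by d9 = -13/20 → (67/4, 13/20)
  seg 3: left by d2 = 11/4 → (14, 13/20)
  seg 4: left by d8 = -301/20 → (581/20, 13/20)
  seg 5: up by d4 = 4 → (581/20, 93/20)
  seg 6: right by d1 = 6/5 → (121/4, 93/20)
  seg 7: up by d5 = 67/4 → (121/4, 107/5)
  seg 8: down by d1 = 6/5 → (121/4, 101/5)
  seg 9: left by d5 = 67/4 → (27/2, 101/5)
  seg 10: right by d2 = 11/4 → (65/4, 101/5)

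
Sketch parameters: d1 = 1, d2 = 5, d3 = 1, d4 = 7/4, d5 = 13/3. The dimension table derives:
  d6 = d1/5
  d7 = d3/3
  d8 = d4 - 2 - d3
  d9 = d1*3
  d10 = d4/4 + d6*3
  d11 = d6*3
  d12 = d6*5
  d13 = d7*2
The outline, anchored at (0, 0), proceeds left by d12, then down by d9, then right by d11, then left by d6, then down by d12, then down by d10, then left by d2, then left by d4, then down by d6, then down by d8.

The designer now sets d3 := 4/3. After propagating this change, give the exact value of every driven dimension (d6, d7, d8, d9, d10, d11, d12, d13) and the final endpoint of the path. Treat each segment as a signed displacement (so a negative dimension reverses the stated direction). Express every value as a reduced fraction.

Apply edit: d3 := 4/3
  d6 = d1/5 = 1/5
  d7 = d3/3 = 4/9
  d8 = d4 - 2 - d3 = -19/12
  d9 = d1*3 = 3
  d10 = d4/4 + d6*3 = 83/80
  d11 = d6*3 = 3/5
  d12 = d6*5 = 1
  d13 = d7*2 = 8/9
Walk from origin (0, 0):
  seg 1: left by d12 = 1 → (-1, 0)
  seg 2: down by d9 = 3 → (-1, -3)
  seg 3: right by d11 = 3/5 → (-2/5, -3)
  seg 4: left by d6 = 1/5 → (-3/5, -3)
  seg 5: down by d12 = 1 → (-3/5, -4)
  seg 6: down by d10 = 83/80 → (-3/5, -403/80)
  seg 7: left by d2 = 5 → (-28/5, -403/80)
  seg 8: left by d4 = 7/4 → (-147/20, -403/80)
  seg 9: down by d6 = 1/5 → (-147/20, -419/80)
  seg 10: down by d8 = -19/12 → (-147/20, -877/240)

d6 = 1/5
d7 = 4/9
d8 = -19/12
d9 = 3
d10 = 83/80
d11 = 3/5
d12 = 1
d13 = 8/9
endpoint = (-147/20, -877/240)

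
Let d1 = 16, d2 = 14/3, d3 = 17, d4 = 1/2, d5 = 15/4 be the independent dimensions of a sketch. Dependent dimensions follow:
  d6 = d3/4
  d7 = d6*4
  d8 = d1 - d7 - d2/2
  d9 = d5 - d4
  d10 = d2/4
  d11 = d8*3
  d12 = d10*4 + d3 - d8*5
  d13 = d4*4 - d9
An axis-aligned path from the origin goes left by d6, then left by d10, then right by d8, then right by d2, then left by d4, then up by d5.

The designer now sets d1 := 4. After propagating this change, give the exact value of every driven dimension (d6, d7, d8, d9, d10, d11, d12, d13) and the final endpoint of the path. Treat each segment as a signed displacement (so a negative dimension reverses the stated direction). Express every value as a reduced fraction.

Apply edit: d1 := 4
  d6 = d3/4 = 17/4
  d7 = d6*4 = 17
  d8 = d1 - d7 - d2/2 = -46/3
  d9 = d5 - d4 = 13/4
  d10 = d2/4 = 7/6
  d11 = d8*3 = -46
  d12 = d10*4 + d3 - d8*5 = 295/3
  d13 = d4*4 - d9 = -5/4
Walk from origin (0, 0):
  seg 1: left by d6 = 17/4 → (-17/4, 0)
  seg 2: left by d10 = 7/6 → (-65/12, 0)
  seg 3: right by d8 = -46/3 → (-83/4, 0)
  seg 4: right by d2 = 14/3 → (-193/12, 0)
  seg 5: left by d4 = 1/2 → (-199/12, 0)
  seg 6: up by d5 = 15/4 → (-199/12, 15/4)

d6 = 17/4
d7 = 17
d8 = -46/3
d9 = 13/4
d10 = 7/6
d11 = -46
d12 = 295/3
d13 = -5/4
endpoint = (-199/12, 15/4)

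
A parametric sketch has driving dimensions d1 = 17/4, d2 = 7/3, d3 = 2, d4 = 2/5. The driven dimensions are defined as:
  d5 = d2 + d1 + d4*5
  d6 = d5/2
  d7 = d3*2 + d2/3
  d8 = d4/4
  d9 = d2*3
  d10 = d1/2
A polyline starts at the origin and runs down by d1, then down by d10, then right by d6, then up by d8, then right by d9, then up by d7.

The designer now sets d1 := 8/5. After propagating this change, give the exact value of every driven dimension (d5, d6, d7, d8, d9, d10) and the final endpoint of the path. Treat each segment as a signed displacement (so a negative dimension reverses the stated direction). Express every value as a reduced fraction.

d5 = 89/15
d6 = 89/30
d7 = 43/9
d8 = 1/10
d9 = 7
d10 = 4/5
endpoint = (299/30, 223/90)

Apply edit: d1 := 8/5
  d5 = d2 + d1 + d4*5 = 89/15
  d6 = d5/2 = 89/30
  d7 = d3*2 + d2/3 = 43/9
  d8 = d4/4 = 1/10
  d9 = d2*3 = 7
  d10 = d1/2 = 4/5
Walk from origin (0, 0):
  seg 1: down by d1 = 8/5 → (0, -8/5)
  seg 2: down by d10 = 4/5 → (0, -12/5)
  seg 3: right by d6 = 89/30 → (89/30, -12/5)
  seg 4: up by d8 = 1/10 → (89/30, -23/10)
  seg 5: right by d9 = 7 → (299/30, -23/10)
  seg 6: up by d7 = 43/9 → (299/30, 223/90)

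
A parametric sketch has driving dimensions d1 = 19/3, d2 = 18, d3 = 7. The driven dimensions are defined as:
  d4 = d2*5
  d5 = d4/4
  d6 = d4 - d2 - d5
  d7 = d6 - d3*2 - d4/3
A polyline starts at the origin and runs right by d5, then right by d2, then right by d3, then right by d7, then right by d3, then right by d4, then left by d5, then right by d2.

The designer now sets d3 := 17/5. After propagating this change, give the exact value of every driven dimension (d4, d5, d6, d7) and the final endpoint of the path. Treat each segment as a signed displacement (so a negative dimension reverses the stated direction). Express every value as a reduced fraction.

Apply edit: d3 := 17/5
  d4 = d2*5 = 90
  d5 = d4/4 = 45/2
  d6 = d4 - d2 - d5 = 99/2
  d7 = d6 - d3*2 - d4/3 = 127/10
Walk from origin (0, 0):
  seg 1: right by d5 = 45/2 → (45/2, 0)
  seg 2: right by d2 = 18 → (81/2, 0)
  seg 3: right by d3 = 17/5 → (439/10, 0)
  seg 4: right by d7 = 127/10 → (283/5, 0)
  seg 5: right by d3 = 17/5 → (60, 0)
  seg 6: right by d4 = 90 → (150, 0)
  seg 7: left by d5 = 45/2 → (255/2, 0)
  seg 8: right by d2 = 18 → (291/2, 0)

d4 = 90
d5 = 45/2
d6 = 99/2
d7 = 127/10
endpoint = (291/2, 0)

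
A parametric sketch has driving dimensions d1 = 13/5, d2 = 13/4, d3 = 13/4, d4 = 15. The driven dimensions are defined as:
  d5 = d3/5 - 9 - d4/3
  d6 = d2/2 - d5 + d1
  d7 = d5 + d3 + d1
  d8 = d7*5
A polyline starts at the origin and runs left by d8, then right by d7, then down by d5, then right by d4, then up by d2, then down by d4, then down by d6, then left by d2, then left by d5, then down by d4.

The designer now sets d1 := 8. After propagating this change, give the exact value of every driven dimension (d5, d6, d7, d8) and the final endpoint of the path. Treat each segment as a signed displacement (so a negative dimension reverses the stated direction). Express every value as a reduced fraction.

Apply edit: d1 := 8
  d5 = d3/5 - 9 - d4/3 = -267/20
  d6 = d2/2 - d5 + d1 = 919/40
  d7 = d5 + d3 + d1 = -21/10
  d8 = d7*5 = -21/2
Walk from origin (0, 0):
  seg 1: left by d8 = -21/2 → (21/2, 0)
  seg 2: right by d7 = -21/10 → (42/5, 0)
  seg 3: down by d5 = -267/20 → (42/5, 267/20)
  seg 4: right by d4 = 15 → (117/5, 267/20)
  seg 5: up by d2 = 13/4 → (117/5, 83/5)
  seg 6: down by d4 = 15 → (117/5, 8/5)
  seg 7: down by d6 = 919/40 → (117/5, -171/8)
  seg 8: left by d2 = 13/4 → (403/20, -171/8)
  seg 9: left by d5 = -267/20 → (67/2, -171/8)
  seg 10: down by d4 = 15 → (67/2, -291/8)

d5 = -267/20
d6 = 919/40
d7 = -21/10
d8 = -21/2
endpoint = (67/2, -291/8)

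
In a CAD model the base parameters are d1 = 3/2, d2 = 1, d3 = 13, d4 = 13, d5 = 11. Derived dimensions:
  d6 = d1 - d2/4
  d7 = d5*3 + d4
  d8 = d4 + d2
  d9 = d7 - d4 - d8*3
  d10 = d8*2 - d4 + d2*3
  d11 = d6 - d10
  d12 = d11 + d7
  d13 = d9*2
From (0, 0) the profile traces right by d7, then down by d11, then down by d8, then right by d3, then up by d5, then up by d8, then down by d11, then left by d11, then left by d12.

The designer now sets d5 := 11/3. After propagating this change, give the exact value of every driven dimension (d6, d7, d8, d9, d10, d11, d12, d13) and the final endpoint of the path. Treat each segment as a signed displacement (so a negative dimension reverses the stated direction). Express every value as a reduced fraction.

Apply edit: d5 := 11/3
  d6 = d1 - d2/4 = 5/4
  d7 = d5*3 + d4 = 24
  d8 = d4 + d2 = 14
  d9 = d7 - d4 - d8*3 = -31
  d10 = d8*2 - d4 + d2*3 = 18
  d11 = d6 - d10 = -67/4
  d12 = d11 + d7 = 29/4
  d13 = d9*2 = -62
Walk from origin (0, 0):
  seg 1: right by d7 = 24 → (24, 0)
  seg 2: down by d11 = -67/4 → (24, 67/4)
  seg 3: down by d8 = 14 → (24, 11/4)
  seg 4: right by d3 = 13 → (37, 11/4)
  seg 5: up by d5 = 11/3 → (37, 77/12)
  seg 6: up by d8 = 14 → (37, 245/12)
  seg 7: down by d11 = -67/4 → (37, 223/6)
  seg 8: left by d11 = -67/4 → (215/4, 223/6)
  seg 9: left by d12 = 29/4 → (93/2, 223/6)

d6 = 5/4
d7 = 24
d8 = 14
d9 = -31
d10 = 18
d11 = -67/4
d12 = 29/4
d13 = -62
endpoint = (93/2, 223/6)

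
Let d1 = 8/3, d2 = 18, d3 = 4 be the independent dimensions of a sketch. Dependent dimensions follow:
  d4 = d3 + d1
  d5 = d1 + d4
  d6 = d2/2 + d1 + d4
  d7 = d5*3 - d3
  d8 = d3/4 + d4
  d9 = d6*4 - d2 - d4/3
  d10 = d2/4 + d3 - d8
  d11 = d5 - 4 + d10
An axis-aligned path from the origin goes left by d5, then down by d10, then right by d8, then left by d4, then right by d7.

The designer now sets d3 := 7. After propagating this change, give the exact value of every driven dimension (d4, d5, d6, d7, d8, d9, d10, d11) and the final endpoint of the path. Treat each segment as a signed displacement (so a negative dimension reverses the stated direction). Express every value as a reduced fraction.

d4 = 29/3
d5 = 37/3
d6 = 64/3
d7 = 30
d8 = 137/12
d9 = 577/9
d10 = 1/12
d11 = 101/12
endpoint = (233/12, -1/12)

Apply edit: d3 := 7
  d4 = d3 + d1 = 29/3
  d5 = d1 + d4 = 37/3
  d6 = d2/2 + d1 + d4 = 64/3
  d7 = d5*3 - d3 = 30
  d8 = d3/4 + d4 = 137/12
  d9 = d6*4 - d2 - d4/3 = 577/9
  d10 = d2/4 + d3 - d8 = 1/12
  d11 = d5 - 4 + d10 = 101/12
Walk from origin (0, 0):
  seg 1: left by d5 = 37/3 → (-37/3, 0)
  seg 2: down by d10 = 1/12 → (-37/3, -1/12)
  seg 3: right by d8 = 137/12 → (-11/12, -1/12)
  seg 4: left by d4 = 29/3 → (-127/12, -1/12)
  seg 5: right by d7 = 30 → (233/12, -1/12)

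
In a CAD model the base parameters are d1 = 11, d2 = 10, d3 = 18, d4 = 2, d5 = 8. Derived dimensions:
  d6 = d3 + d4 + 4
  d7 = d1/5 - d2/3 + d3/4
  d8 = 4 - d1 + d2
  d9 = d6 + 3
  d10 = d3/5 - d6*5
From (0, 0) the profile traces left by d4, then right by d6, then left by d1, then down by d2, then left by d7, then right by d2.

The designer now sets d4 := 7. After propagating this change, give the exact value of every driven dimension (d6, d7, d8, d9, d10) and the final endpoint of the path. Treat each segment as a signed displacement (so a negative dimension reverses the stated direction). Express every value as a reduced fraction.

Apply edit: d4 := 7
  d6 = d3 + d4 + 4 = 29
  d7 = d1/5 - d2/3 + d3/4 = 101/30
  d8 = 4 - d1 + d2 = 3
  d9 = d6 + 3 = 32
  d10 = d3/5 - d6*5 = -707/5
Walk from origin (0, 0):
  seg 1: left by d4 = 7 → (-7, 0)
  seg 2: right by d6 = 29 → (22, 0)
  seg 3: left by d1 = 11 → (11, 0)
  seg 4: down by d2 = 10 → (11, -10)
  seg 5: left by d7 = 101/30 → (229/30, -10)
  seg 6: right by d2 = 10 → (529/30, -10)

d6 = 29
d7 = 101/30
d8 = 3
d9 = 32
d10 = -707/5
endpoint = (529/30, -10)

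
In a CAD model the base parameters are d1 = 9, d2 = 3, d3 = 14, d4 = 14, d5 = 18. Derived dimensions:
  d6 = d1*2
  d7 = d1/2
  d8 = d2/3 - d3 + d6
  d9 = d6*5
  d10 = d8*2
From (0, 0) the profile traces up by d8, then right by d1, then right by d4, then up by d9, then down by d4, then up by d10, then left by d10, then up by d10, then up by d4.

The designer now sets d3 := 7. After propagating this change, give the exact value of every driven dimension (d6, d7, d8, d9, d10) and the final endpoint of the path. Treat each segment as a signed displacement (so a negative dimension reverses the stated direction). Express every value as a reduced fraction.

d6 = 18
d7 = 9/2
d8 = 12
d9 = 90
d10 = 24
endpoint = (-1, 150)

Apply edit: d3 := 7
  d6 = d1*2 = 18
  d7 = d1/2 = 9/2
  d8 = d2/3 - d3 + d6 = 12
  d9 = d6*5 = 90
  d10 = d8*2 = 24
Walk from origin (0, 0):
  seg 1: up by d8 = 12 → (0, 12)
  seg 2: right by d1 = 9 → (9, 12)
  seg 3: right by d4 = 14 → (23, 12)
  seg 4: up by d9 = 90 → (23, 102)
  seg 5: down by d4 = 14 → (23, 88)
  seg 6: up by d10 = 24 → (23, 112)
  seg 7: left by d10 = 24 → (-1, 112)
  seg 8: up by d10 = 24 → (-1, 136)
  seg 9: up by d4 = 14 → (-1, 150)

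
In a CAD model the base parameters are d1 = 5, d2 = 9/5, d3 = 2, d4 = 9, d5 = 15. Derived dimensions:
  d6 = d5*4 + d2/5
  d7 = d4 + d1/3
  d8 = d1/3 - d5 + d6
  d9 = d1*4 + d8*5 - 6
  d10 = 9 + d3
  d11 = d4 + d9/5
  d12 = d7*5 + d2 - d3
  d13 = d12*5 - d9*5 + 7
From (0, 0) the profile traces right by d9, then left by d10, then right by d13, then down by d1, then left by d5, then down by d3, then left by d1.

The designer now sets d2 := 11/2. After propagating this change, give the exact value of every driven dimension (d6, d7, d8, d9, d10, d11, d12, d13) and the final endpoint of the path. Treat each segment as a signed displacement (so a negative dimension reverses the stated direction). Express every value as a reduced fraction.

d6 = 611/10
d7 = 32/3
d8 = 1433/30
d9 = 1517/6
d10 = 11
d11 = 1787/30
d12 = 341/6
d13 = -973
endpoint = (-4507/6, -7)

Apply edit: d2 := 11/2
  d6 = d5*4 + d2/5 = 611/10
  d7 = d4 + d1/3 = 32/3
  d8 = d1/3 - d5 + d6 = 1433/30
  d9 = d1*4 + d8*5 - 6 = 1517/6
  d10 = 9 + d3 = 11
  d11 = d4 + d9/5 = 1787/30
  d12 = d7*5 + d2 - d3 = 341/6
  d13 = d12*5 - d9*5 + 7 = -973
Walk from origin (0, 0):
  seg 1: right by d9 = 1517/6 → (1517/6, 0)
  seg 2: left by d10 = 11 → (1451/6, 0)
  seg 3: right by d13 = -973 → (-4387/6, 0)
  seg 4: down by d1 = 5 → (-4387/6, -5)
  seg 5: left by d5 = 15 → (-4477/6, -5)
  seg 6: down by d3 = 2 → (-4477/6, -7)
  seg 7: left by d1 = 5 → (-4507/6, -7)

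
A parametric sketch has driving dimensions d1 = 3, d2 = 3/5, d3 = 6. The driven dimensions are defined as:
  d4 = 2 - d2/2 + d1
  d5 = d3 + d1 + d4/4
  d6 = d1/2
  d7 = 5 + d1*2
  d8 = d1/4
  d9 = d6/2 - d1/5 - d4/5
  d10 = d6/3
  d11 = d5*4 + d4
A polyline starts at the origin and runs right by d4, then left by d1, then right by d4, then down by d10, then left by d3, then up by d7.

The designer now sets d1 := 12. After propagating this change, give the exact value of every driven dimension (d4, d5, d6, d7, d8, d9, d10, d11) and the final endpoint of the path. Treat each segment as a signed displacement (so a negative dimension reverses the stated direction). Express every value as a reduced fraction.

Apply edit: d1 := 12
  d4 = 2 - d2/2 + d1 = 137/10
  d5 = d3 + d1 + d4/4 = 857/40
  d6 = d1/2 = 6
  d7 = 5 + d1*2 = 29
  d8 = d1/4 = 3
  d9 = d6/2 - d1/5 - d4/5 = -107/50
  d10 = d6/3 = 2
  d11 = d5*4 + d4 = 497/5
Walk from origin (0, 0):
  seg 1: right by d4 = 137/10 → (137/10, 0)
  seg 2: left by d1 = 12 → (17/10, 0)
  seg 3: right by d4 = 137/10 → (77/5, 0)
  seg 4: down by d10 = 2 → (77/5, -2)
  seg 5: left by d3 = 6 → (47/5, -2)
  seg 6: up by d7 = 29 → (47/5, 27)

d4 = 137/10
d5 = 857/40
d6 = 6
d7 = 29
d8 = 3
d9 = -107/50
d10 = 2
d11 = 497/5
endpoint = (47/5, 27)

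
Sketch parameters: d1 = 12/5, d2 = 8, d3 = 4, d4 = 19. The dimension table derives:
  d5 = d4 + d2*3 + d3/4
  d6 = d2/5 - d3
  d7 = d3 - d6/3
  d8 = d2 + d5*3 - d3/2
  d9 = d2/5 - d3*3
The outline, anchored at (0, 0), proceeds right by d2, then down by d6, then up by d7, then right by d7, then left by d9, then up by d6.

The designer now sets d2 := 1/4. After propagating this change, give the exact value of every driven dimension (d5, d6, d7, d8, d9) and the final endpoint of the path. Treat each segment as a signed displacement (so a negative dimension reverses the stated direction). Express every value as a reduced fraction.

d5 = 83/4
d6 = -79/20
d7 = 319/60
d8 = 121/2
d9 = -239/20
endpoint = (1051/60, 319/60)

Apply edit: d2 := 1/4
  d5 = d4 + d2*3 + d3/4 = 83/4
  d6 = d2/5 - d3 = -79/20
  d7 = d3 - d6/3 = 319/60
  d8 = d2 + d5*3 - d3/2 = 121/2
  d9 = d2/5 - d3*3 = -239/20
Walk from origin (0, 0):
  seg 1: right by d2 = 1/4 → (1/4, 0)
  seg 2: down by d6 = -79/20 → (1/4, 79/20)
  seg 3: up by d7 = 319/60 → (1/4, 139/15)
  seg 4: right by d7 = 319/60 → (167/30, 139/15)
  seg 5: left by d9 = -239/20 → (1051/60, 139/15)
  seg 6: up by d6 = -79/20 → (1051/60, 319/60)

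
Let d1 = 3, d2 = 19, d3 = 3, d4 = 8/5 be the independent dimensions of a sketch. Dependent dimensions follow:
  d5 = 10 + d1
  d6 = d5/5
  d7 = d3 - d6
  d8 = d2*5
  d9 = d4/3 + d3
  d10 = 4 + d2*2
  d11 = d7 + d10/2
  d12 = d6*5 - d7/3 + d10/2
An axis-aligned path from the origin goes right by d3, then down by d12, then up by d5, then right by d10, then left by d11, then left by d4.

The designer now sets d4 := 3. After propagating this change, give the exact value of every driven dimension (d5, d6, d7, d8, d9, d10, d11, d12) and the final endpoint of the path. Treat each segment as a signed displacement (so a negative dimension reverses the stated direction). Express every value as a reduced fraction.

d5 = 13
d6 = 13/5
d7 = 2/5
d8 = 95
d9 = 4
d10 = 42
d11 = 107/5
d12 = 508/15
endpoint = (103/5, -313/15)

Apply edit: d4 := 3
  d5 = 10 + d1 = 13
  d6 = d5/5 = 13/5
  d7 = d3 - d6 = 2/5
  d8 = d2*5 = 95
  d9 = d4/3 + d3 = 4
  d10 = 4 + d2*2 = 42
  d11 = d7 + d10/2 = 107/5
  d12 = d6*5 - d7/3 + d10/2 = 508/15
Walk from origin (0, 0):
  seg 1: right by d3 = 3 → (3, 0)
  seg 2: down by d12 = 508/15 → (3, -508/15)
  seg 3: up by d5 = 13 → (3, -313/15)
  seg 4: right by d10 = 42 → (45, -313/15)
  seg 5: left by d11 = 107/5 → (118/5, -313/15)
  seg 6: left by d4 = 3 → (103/5, -313/15)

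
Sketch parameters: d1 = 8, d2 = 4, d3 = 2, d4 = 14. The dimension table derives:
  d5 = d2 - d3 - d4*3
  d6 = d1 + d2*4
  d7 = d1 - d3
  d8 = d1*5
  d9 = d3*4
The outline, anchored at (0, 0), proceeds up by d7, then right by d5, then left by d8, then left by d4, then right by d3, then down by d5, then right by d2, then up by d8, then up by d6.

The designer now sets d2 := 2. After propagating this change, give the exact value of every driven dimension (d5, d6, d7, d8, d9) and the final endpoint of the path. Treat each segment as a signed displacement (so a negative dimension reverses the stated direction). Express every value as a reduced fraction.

Apply edit: d2 := 2
  d5 = d2 - d3 - d4*3 = -42
  d6 = d1 + d2*4 = 16
  d7 = d1 - d3 = 6
  d8 = d1*5 = 40
  d9 = d3*4 = 8
Walk from origin (0, 0):
  seg 1: up by d7 = 6 → (0, 6)
  seg 2: right by d5 = -42 → (-42, 6)
  seg 3: left by d8 = 40 → (-82, 6)
  seg 4: left by d4 = 14 → (-96, 6)
  seg 5: right by d3 = 2 → (-94, 6)
  seg 6: down by d5 = -42 → (-94, 48)
  seg 7: right by d2 = 2 → (-92, 48)
  seg 8: up by d8 = 40 → (-92, 88)
  seg 9: up by d6 = 16 → (-92, 104)

d5 = -42
d6 = 16
d7 = 6
d8 = 40
d9 = 8
endpoint = (-92, 104)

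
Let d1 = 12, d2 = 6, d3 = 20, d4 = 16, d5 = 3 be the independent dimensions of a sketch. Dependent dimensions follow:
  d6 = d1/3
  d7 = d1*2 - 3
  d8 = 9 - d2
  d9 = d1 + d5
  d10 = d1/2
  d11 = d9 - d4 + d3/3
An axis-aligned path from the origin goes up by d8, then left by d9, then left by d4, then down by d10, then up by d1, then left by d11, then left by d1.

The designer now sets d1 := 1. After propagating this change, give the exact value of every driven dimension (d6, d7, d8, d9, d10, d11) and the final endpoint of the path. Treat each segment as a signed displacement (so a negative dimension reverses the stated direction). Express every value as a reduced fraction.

d6 = 1/3
d7 = -1
d8 = 3
d9 = 4
d10 = 1/2
d11 = -16/3
endpoint = (-47/3, 7/2)

Apply edit: d1 := 1
  d6 = d1/3 = 1/3
  d7 = d1*2 - 3 = -1
  d8 = 9 - d2 = 3
  d9 = d1 + d5 = 4
  d10 = d1/2 = 1/2
  d11 = d9 - d4 + d3/3 = -16/3
Walk from origin (0, 0):
  seg 1: up by d8 = 3 → (0, 3)
  seg 2: left by d9 = 4 → (-4, 3)
  seg 3: left by d4 = 16 → (-20, 3)
  seg 4: down by d10 = 1/2 → (-20, 5/2)
  seg 5: up by d1 = 1 → (-20, 7/2)
  seg 6: left by d11 = -16/3 → (-44/3, 7/2)
  seg 7: left by d1 = 1 → (-47/3, 7/2)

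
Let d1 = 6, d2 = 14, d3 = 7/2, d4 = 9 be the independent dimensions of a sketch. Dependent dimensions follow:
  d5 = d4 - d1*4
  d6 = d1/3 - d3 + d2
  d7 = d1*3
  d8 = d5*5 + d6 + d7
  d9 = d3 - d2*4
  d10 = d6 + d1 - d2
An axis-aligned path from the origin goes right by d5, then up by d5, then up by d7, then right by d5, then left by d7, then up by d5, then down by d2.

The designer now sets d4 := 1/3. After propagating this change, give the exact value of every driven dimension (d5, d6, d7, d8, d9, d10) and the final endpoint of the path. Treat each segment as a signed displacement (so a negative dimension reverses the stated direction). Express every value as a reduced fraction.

Apply edit: d4 := 1/3
  d5 = d4 - d1*4 = -71/3
  d6 = d1/3 - d3 + d2 = 25/2
  d7 = d1*3 = 18
  d8 = d5*5 + d6 + d7 = -527/6
  d9 = d3 - d2*4 = -105/2
  d10 = d6 + d1 - d2 = 9/2
Walk from origin (0, 0):
  seg 1: right by d5 = -71/3 → (-71/3, 0)
  seg 2: up by d5 = -71/3 → (-71/3, -71/3)
  seg 3: up by d7 = 18 → (-71/3, -17/3)
  seg 4: right by d5 = -71/3 → (-142/3, -17/3)
  seg 5: left by d7 = 18 → (-196/3, -17/3)
  seg 6: up by d5 = -71/3 → (-196/3, -88/3)
  seg 7: down by d2 = 14 → (-196/3, -130/3)

d5 = -71/3
d6 = 25/2
d7 = 18
d8 = -527/6
d9 = -105/2
d10 = 9/2
endpoint = (-196/3, -130/3)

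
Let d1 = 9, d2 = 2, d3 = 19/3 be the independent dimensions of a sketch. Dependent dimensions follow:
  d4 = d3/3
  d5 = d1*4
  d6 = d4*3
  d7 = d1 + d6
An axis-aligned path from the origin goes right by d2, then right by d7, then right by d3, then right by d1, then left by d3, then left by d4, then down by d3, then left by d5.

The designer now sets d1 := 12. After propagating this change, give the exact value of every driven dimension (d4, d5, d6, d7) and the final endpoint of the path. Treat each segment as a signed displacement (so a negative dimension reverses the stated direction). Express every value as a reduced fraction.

d4 = 19/9
d5 = 48
d6 = 19/3
d7 = 55/3
endpoint = (-160/9, -19/3)

Apply edit: d1 := 12
  d4 = d3/3 = 19/9
  d5 = d1*4 = 48
  d6 = d4*3 = 19/3
  d7 = d1 + d6 = 55/3
Walk from origin (0, 0):
  seg 1: right by d2 = 2 → (2, 0)
  seg 2: right by d7 = 55/3 → (61/3, 0)
  seg 3: right by d3 = 19/3 → (80/3, 0)
  seg 4: right by d1 = 12 → (116/3, 0)
  seg 5: left by d3 = 19/3 → (97/3, 0)
  seg 6: left by d4 = 19/9 → (272/9, 0)
  seg 7: down by d3 = 19/3 → (272/9, -19/3)
  seg 8: left by d5 = 48 → (-160/9, -19/3)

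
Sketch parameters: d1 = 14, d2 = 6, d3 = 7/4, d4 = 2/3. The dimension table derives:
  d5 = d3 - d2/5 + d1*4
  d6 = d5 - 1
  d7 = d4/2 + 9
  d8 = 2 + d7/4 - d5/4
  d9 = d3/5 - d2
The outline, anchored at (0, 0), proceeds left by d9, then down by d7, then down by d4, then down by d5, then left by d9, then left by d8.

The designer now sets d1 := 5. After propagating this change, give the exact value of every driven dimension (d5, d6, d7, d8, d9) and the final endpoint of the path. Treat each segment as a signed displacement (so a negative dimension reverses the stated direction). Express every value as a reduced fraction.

d5 = 411/20
d6 = 391/20
d7 = 28/3
d8 = -193/240
d9 = -113/20
endpoint = (581/48, -611/20)

Apply edit: d1 := 5
  d5 = d3 - d2/5 + d1*4 = 411/20
  d6 = d5 - 1 = 391/20
  d7 = d4/2 + 9 = 28/3
  d8 = 2 + d7/4 - d5/4 = -193/240
  d9 = d3/5 - d2 = -113/20
Walk from origin (0, 0):
  seg 1: left by d9 = -113/20 → (113/20, 0)
  seg 2: down by d7 = 28/3 → (113/20, -28/3)
  seg 3: down by d4 = 2/3 → (113/20, -10)
  seg 4: down by d5 = 411/20 → (113/20, -611/20)
  seg 5: left by d9 = -113/20 → (113/10, -611/20)
  seg 6: left by d8 = -193/240 → (581/48, -611/20)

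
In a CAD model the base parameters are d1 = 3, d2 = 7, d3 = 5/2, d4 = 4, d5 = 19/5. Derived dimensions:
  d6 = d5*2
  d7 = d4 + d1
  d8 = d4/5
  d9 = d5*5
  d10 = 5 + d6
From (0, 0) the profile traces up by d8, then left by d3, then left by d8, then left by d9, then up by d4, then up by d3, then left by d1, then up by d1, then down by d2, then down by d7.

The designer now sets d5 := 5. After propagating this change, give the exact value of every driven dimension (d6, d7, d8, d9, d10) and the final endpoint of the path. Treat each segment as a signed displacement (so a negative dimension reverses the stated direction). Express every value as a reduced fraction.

d6 = 10
d7 = 7
d8 = 4/5
d9 = 25
d10 = 15
endpoint = (-313/10, -37/10)

Apply edit: d5 := 5
  d6 = d5*2 = 10
  d7 = d4 + d1 = 7
  d8 = d4/5 = 4/5
  d9 = d5*5 = 25
  d10 = 5 + d6 = 15
Walk from origin (0, 0):
  seg 1: up by d8 = 4/5 → (0, 4/5)
  seg 2: left by d3 = 5/2 → (-5/2, 4/5)
  seg 3: left by d8 = 4/5 → (-33/10, 4/5)
  seg 4: left by d9 = 25 → (-283/10, 4/5)
  seg 5: up by d4 = 4 → (-283/10, 24/5)
  seg 6: up by d3 = 5/2 → (-283/10, 73/10)
  seg 7: left by d1 = 3 → (-313/10, 73/10)
  seg 8: up by d1 = 3 → (-313/10, 103/10)
  seg 9: down by d2 = 7 → (-313/10, 33/10)
  seg 10: down by d7 = 7 → (-313/10, -37/10)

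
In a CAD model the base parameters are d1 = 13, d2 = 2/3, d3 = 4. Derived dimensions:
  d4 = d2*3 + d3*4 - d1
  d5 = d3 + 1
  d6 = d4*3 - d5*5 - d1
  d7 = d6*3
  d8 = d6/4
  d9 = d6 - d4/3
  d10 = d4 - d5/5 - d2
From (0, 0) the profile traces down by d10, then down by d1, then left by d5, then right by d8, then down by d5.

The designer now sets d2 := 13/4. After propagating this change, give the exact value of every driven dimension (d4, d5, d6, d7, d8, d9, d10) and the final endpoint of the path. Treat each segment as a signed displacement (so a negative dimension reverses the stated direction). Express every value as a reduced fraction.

d4 = 51/4
d5 = 5
d6 = 1/4
d7 = 3/4
d8 = 1/16
d9 = -4
d10 = 17/2
endpoint = (-79/16, -53/2)

Apply edit: d2 := 13/4
  d4 = d2*3 + d3*4 - d1 = 51/4
  d5 = d3 + 1 = 5
  d6 = d4*3 - d5*5 - d1 = 1/4
  d7 = d6*3 = 3/4
  d8 = d6/4 = 1/16
  d9 = d6 - d4/3 = -4
  d10 = d4 - d5/5 - d2 = 17/2
Walk from origin (0, 0):
  seg 1: down by d10 = 17/2 → (0, -17/2)
  seg 2: down by d1 = 13 → (0, -43/2)
  seg 3: left by d5 = 5 → (-5, -43/2)
  seg 4: right by d8 = 1/16 → (-79/16, -43/2)
  seg 5: down by d5 = 5 → (-79/16, -53/2)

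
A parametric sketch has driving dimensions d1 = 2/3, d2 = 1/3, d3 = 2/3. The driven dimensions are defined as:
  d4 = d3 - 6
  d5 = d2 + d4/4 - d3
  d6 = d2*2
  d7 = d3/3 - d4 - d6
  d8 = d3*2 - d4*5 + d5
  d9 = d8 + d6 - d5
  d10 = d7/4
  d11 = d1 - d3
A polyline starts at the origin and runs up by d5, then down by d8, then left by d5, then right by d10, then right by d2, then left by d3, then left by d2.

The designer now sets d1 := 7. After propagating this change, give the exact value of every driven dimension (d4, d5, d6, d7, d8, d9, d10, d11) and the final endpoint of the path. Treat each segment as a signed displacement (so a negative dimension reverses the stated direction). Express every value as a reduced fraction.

Apply edit: d1 := 7
  d4 = d3 - 6 = -16/3
  d5 = d2 + d4/4 - d3 = -5/3
  d6 = d2*2 = 2/3
  d7 = d3/3 - d4 - d6 = 44/9
  d8 = d3*2 - d4*5 + d5 = 79/3
  d9 = d8 + d6 - d5 = 86/3
  d10 = d7/4 = 11/9
  d11 = d1 - d3 = 19/3
Walk from origin (0, 0):
  seg 1: up by d5 = -5/3 → (0, -5/3)
  seg 2: down by d8 = 79/3 → (0, -28)
  seg 3: left by d5 = -5/3 → (5/3, -28)
  seg 4: right by d10 = 11/9 → (26/9, -28)
  seg 5: right by d2 = 1/3 → (29/9, -28)
  seg 6: left by d3 = 2/3 → (23/9, -28)
  seg 7: left by d2 = 1/3 → (20/9, -28)

d4 = -16/3
d5 = -5/3
d6 = 2/3
d7 = 44/9
d8 = 79/3
d9 = 86/3
d10 = 11/9
d11 = 19/3
endpoint = (20/9, -28)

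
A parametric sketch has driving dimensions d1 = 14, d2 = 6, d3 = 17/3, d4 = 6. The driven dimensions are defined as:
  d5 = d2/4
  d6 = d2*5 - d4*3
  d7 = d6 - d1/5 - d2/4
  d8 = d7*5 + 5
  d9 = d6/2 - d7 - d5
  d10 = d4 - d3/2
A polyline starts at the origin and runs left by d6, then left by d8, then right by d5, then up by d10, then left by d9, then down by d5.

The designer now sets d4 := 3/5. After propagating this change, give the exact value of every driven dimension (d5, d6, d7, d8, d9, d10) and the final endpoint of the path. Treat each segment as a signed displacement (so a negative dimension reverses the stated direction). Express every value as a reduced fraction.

Apply edit: d4 := 3/5
  d5 = d2/4 = 3/2
  d6 = d2*5 - d4*3 = 141/5
  d7 = d6 - d1/5 - d2/4 = 239/10
  d8 = d7*5 + 5 = 249/2
  d9 = d6/2 - d7 - d5 = -113/10
  d10 = d4 - d3/2 = -67/30
Walk from origin (0, 0):
  seg 1: left by d6 = 141/5 → (-141/5, 0)
  seg 2: left by d8 = 249/2 → (-1527/10, 0)
  seg 3: right by d5 = 3/2 → (-756/5, 0)
  seg 4: up by d10 = -67/30 → (-756/5, -67/30)
  seg 5: left by d9 = -113/10 → (-1399/10, -67/30)
  seg 6: down by d5 = 3/2 → (-1399/10, -56/15)

d5 = 3/2
d6 = 141/5
d7 = 239/10
d8 = 249/2
d9 = -113/10
d10 = -67/30
endpoint = (-1399/10, -56/15)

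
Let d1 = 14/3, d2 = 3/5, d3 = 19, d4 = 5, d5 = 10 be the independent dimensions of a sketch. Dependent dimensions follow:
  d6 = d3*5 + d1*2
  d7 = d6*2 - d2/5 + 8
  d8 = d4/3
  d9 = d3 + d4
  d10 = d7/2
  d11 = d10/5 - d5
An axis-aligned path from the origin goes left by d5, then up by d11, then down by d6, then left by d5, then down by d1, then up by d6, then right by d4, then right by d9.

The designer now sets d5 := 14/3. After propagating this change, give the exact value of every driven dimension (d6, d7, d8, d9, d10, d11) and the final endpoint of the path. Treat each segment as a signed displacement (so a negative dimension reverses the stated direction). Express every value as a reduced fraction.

Apply edit: d5 := 14/3
  d6 = d3*5 + d1*2 = 313/3
  d7 = d6*2 - d2/5 + 8 = 16241/75
  d8 = d4/3 = 5/3
  d9 = d3 + d4 = 24
  d10 = d7/2 = 16241/150
  d11 = d10/5 - d5 = 4247/250
Walk from origin (0, 0):
  seg 1: left by d5 = 14/3 → (-14/3, 0)
  seg 2: up by d11 = 4247/250 → (-14/3, 4247/250)
  seg 3: down by d6 = 313/3 → (-14/3, -65509/750)
  seg 4: left by d5 = 14/3 → (-28/3, -65509/750)
  seg 5: down by d1 = 14/3 → (-28/3, -23003/250)
  seg 6: up by d6 = 313/3 → (-28/3, 9241/750)
  seg 7: right by d4 = 5 → (-13/3, 9241/750)
  seg 8: right by d9 = 24 → (59/3, 9241/750)

d6 = 313/3
d7 = 16241/75
d8 = 5/3
d9 = 24
d10 = 16241/150
d11 = 4247/250
endpoint = (59/3, 9241/750)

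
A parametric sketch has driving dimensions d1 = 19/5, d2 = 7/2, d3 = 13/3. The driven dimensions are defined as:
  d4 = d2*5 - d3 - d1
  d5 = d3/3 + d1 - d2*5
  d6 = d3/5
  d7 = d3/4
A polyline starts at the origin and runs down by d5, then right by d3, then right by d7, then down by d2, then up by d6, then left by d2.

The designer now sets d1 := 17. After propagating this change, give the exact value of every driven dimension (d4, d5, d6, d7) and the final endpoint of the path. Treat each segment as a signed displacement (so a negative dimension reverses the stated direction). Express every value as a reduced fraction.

d4 = -23/6
d5 = 17/18
d6 = 13/15
d7 = 13/12
endpoint = (23/12, -161/45)

Apply edit: d1 := 17
  d4 = d2*5 - d3 - d1 = -23/6
  d5 = d3/3 + d1 - d2*5 = 17/18
  d6 = d3/5 = 13/15
  d7 = d3/4 = 13/12
Walk from origin (0, 0):
  seg 1: down by d5 = 17/18 → (0, -17/18)
  seg 2: right by d3 = 13/3 → (13/3, -17/18)
  seg 3: right by d7 = 13/12 → (65/12, -17/18)
  seg 4: down by d2 = 7/2 → (65/12, -40/9)
  seg 5: up by d6 = 13/15 → (65/12, -161/45)
  seg 6: left by d2 = 7/2 → (23/12, -161/45)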